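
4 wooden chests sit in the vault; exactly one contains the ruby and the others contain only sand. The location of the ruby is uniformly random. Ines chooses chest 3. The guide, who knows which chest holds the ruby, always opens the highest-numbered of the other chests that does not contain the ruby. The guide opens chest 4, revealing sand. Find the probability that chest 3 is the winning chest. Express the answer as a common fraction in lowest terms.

Condition on the true location of the ruby.
If it is in any of chests 1, 2, and 3 (prior 1/4 each): chest 4 is the highest-numbered option available, probability 1; weight (1/4)·1 = 1/4 each.
If it is in chest 4 (prior 1/4): the guide opened chest 4, so this case is ruled out; weight (1/4)·0 = 0.
The weights sum to 3/4.
So P(the ruby in chest 3 | the guide opened chest 4) = (1/4) / (3/4) = 1/3.

1/3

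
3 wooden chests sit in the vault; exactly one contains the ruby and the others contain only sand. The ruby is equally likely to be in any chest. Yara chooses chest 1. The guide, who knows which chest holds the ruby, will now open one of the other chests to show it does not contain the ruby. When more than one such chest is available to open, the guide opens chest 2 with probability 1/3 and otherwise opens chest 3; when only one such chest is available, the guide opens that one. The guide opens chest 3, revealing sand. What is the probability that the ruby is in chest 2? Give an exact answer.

Consider each possible location of the ruby in turn.
If it is in chest 1 (prior 1/3): chest 2 is available but not opened, probability 2/3; weight (1/3)·(2/3) = 2/9.
If it is in chest 2 (prior 1/3): only chest 3 is available, probability 1; weight (1/3)·1 = 1/3.
If it is in chest 3 (prior 1/3): the guide opened chest 3, so this case is ruled out; weight (1/3)·0 = 0.
The weights sum to 5/9.
So P(the ruby in chest 2 | the guide opened chest 3) = (1/3) / (5/9) = 3/5.

3/5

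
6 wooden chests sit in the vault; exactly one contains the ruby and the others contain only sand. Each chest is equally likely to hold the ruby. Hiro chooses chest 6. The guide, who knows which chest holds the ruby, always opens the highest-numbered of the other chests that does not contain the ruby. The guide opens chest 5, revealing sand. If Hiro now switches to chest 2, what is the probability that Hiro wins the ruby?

Consider each possible location of the ruby in turn.
If it is in any of chests 1, 2, 3, 4, and 6 (prior 1/6 each): chest 5 is the highest-numbered option available, probability 1; weight (1/6)·1 = 1/6 each.
If it is in chest 5 (prior 1/6): the guide opened chest 5, so this case is ruled out; weight (1/6)·0 = 0.
The weights sum to 5/6.
So P(the ruby in chest 2 | the guide opened chest 5) = (1/6) / (5/6) = 1/5.

1/5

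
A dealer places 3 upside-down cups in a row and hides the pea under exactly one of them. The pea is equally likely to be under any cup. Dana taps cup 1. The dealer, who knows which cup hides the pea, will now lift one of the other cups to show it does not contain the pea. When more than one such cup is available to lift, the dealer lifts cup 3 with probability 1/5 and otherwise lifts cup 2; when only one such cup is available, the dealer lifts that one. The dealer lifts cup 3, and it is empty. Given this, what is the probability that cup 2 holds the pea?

Condition on the true location of the pea.
If it is under cup 1 (prior 1/3): cup 3 is available, opened with probability 1/5; weight (1/3)·(1/5) = 1/15.
If it is under cup 2 (prior 1/3): only cup 3 is available, probability 1; weight (1/3)·1 = 1/3.
If it is under cup 3 (prior 1/3): the dealer opened cup 3, so this case is ruled out; weight (1/3)·0 = 0.
The weights sum to 2/5.
So P(the pea under cup 2 | the dealer opened cup 3) = (1/3) / (2/5) = 5/6.

5/6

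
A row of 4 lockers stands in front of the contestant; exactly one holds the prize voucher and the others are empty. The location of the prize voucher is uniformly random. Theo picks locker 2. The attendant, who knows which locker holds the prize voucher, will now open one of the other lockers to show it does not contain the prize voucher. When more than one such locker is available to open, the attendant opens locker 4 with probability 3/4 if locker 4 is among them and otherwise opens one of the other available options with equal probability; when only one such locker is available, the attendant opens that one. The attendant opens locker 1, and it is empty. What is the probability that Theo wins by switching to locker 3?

2/7

Consider each possible location of the prize voucher in turn.
If it is in locker 1 (prior 1/4): the attendant opened locker 1, so this case is ruled out; weight (1/4)·0 = 0.
If it is in locker 2 (prior 1/4): locker 4 is available but not opened; locker 1 gets probability (1 − 3/4)/2 = 1/8; weight (1/4)·(1/8) = 1/32.
If it is in locker 3 (prior 1/4): locker 4 is available but not opened, probability 1/4; weight (1/4)·(1/4) = 1/16.
If it is in locker 4 (prior 1/4): locker 4 holds the prize so is unavailable; the attendant chooses uniformly among the 2 others, probability 1/2; weight (1/4)·(1/2) = 1/8.
The weights sum to 7/32.
So P(the prize voucher in locker 3 | the attendant opened locker 1) = (1/16) / (7/32) = 2/7.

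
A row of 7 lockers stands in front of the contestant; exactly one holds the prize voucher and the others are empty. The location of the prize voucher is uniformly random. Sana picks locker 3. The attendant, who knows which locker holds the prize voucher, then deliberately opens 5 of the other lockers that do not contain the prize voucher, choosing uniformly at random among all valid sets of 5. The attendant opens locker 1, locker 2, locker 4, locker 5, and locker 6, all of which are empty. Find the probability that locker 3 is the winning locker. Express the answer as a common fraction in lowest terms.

1/7

Condition on the true location of the prize voucher.
If it is in any of lockers 1, 2, 4, 5, and 6 (prior 1/7 each): that locker was opened and seen not to hold the prize — ruled out; weight (1/7)·0 = 0 each.
If it is in locker 3 (prior 1/7): the attendant has 6 equally likely choices, so probability 1/6; weight (1/7)·(1/6) = 1/42.
If it is in locker 7 (prior 1/7): the attendant has no choice, probability 1; weight (1/7)·1 = 1/7.
The weights sum to 1/6.
So P(the prize voucher in locker 3 | the attendant opened locker 1, locker 2, locker 4, locker 5, and locker 6) = (1/42) / (1/6) = 1/7.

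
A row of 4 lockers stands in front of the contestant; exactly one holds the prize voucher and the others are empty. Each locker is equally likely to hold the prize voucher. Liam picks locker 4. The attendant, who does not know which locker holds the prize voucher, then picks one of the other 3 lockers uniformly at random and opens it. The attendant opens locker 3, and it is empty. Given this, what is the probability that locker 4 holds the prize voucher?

1/3

Condition on the true location of the prize voucher.
If it is in any of lockers 1, 2, and 4 (prior 1/4 each): the attendant picks locker 3 with probability 1/3 regardless, and it is not the prize; weight (1/4)·(1/3) = 1/12 each.
If it is in locker 3 (prior 1/4): the attendant opened locker 3, so this case is ruled out; weight (1/4)·0 = 0.
The weights sum to 1/4.
So P(the prize voucher in locker 4 | the attendant opened locker 3) = (1/12) / (1/4) = 1/3.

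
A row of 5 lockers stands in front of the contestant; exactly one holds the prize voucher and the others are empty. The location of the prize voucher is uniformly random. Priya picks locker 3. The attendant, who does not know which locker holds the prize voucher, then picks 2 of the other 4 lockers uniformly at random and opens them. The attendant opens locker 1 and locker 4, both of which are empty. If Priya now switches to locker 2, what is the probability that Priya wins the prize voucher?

Condition on the true location of the prize voucher.
If it is in either of lockers 1 and 4 (prior 1/5 each): that locker was opened and seen not to hold the prize — ruled out; weight (1/5)·0 = 0 each.
If it is in any of lockers 2, 3, and 5 (prior 1/5 each): the attendant picks exactly this set with probability 1/6 regardless, and none is the prize; weight (1/5)·(1/6) = 1/30 each.
The weights sum to 1/10.
So P(the prize voucher in locker 2 | the attendant opened locker 1 and locker 4) = (1/30) / (1/10) = 1/3.

1/3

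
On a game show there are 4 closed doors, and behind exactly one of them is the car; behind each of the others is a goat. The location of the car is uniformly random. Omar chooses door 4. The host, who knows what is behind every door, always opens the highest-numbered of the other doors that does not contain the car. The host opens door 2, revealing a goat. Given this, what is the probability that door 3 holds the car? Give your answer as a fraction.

1

Apply Bayes' rule, conditioning on where the car actually is.
If it is behind either of doors 1 and 4 (prior 1/4 each): the host would have opened door 3 instead, probability 0; weight (1/4)·0 = 0 each.
If it is behind door 2 (prior 1/4): the host opened door 2, so this case is ruled out; weight (1/4)·0 = 0.
If it is behind door 3 (prior 1/4): door 2 is the highest-numbered option available, probability 1; weight (1/4)·1 = 1/4.
The weights sum to 1/4.
So P(the car behind door 3 | the host opened door 2) = (1/4) / (1/4) = 1.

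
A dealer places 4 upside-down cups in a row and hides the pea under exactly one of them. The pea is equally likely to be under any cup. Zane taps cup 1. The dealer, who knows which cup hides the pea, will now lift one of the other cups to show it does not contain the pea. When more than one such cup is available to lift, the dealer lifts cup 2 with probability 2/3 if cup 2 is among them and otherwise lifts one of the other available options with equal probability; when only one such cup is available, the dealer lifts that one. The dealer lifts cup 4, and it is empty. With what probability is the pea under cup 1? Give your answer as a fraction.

Apply Bayes' rule, conditioning on where the pea actually is.
If it is under cup 1 (prior 1/4): cup 2 is available but not opened; cup 4 gets probability (1 − 2/3)/2 = 1/6; weight (1/4)·(1/6) = 1/24.
If it is under cup 2 (prior 1/4): cup 2 holds the prize so is unavailable; the dealer chooses uniformly among the 2 others, probability 1/2; weight (1/4)·(1/2) = 1/8.
If it is under cup 3 (prior 1/4): cup 2 is available but not opened, probability 1/3; weight (1/4)·(1/3) = 1/12.
If it is under cup 4 (prior 1/4): the dealer opened cup 4, so this case is ruled out; weight (1/4)·0 = 0.
The weights sum to 1/4.
So P(the pea under cup 1 | the dealer opened cup 4) = (1/24) / (1/4) = 1/6.

1/6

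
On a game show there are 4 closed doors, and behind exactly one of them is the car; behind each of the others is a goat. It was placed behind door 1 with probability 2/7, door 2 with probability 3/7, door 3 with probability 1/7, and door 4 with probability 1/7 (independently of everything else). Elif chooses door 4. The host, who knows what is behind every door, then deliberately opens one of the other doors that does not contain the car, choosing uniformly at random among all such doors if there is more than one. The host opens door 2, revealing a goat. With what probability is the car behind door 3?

Apply Bayes' rule, conditioning on where the car actually is.
If it is behind door 1 (prior 2/7): the host has 2 equally likely choices, so probability 1/2; weight (2/7)·(1/2) = 1/7.
If it is behind door 2 (prior 3/7): the host opened door 2, so this case is ruled out; weight (3/7)·0 = 0.
If it is behind door 3 (prior 1/7): the host has 2 equally likely choices, so probability 1/2; weight (1/7)·(1/2) = 1/14.
If it is behind door 4 (prior 1/7): the host has 3 equally likely choices, so probability 1/3; weight (1/7)·(1/3) = 1/21.
The weights sum to 11/42.
So P(the car behind door 3 | the host opened door 2) = (1/14) / (11/42) = 3/11.

3/11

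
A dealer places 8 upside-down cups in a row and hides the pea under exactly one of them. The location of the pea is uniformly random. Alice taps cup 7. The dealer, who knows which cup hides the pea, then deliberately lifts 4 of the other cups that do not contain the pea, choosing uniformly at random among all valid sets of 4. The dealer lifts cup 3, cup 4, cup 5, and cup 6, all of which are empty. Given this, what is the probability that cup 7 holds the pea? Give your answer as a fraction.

Condition on the true location of the pea.
If it is under any of cups 1, 2, and 8 (prior 1/8 each): the dealer has 15 equally likely choices, so probability 1/15; weight (1/8)·(1/15) = 1/120 each.
If it is under any of cups 3, 4, 5, and 6 (prior 1/8 each): that cup was opened and seen not to hold the prize — ruled out; weight (1/8)·0 = 0 each.
If it is under cup 7 (prior 1/8): the dealer has 35 equally likely choices, so probability 1/35; weight (1/8)·(1/35) = 1/280.
The weights sum to 1/35.
So P(the pea under cup 7 | the dealer opened cup 3, cup 4, cup 5, and cup 6) = (1/280) / (1/35) = 1/8.

1/8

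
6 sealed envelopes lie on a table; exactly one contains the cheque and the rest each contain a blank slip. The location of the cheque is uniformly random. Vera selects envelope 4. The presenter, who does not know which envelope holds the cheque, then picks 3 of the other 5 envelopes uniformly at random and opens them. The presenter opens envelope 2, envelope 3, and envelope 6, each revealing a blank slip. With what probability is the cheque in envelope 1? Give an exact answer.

Consider each possible location of the cheque in turn.
If it is in any of envelopes 1, 4, and 5 (prior 1/6 each): the presenter picks exactly this set with probability 1/10 regardless, and none is the prize; weight (1/6)·(1/10) = 1/60 each.
If it is in any of envelopes 2, 3, and 6 (prior 1/6 each): that envelope was opened and seen not to hold the prize — ruled out; weight (1/6)·0 = 0 each.
The weights sum to 1/20.
So P(the cheque in envelope 1 | the presenter opened envelope 2, envelope 3, and envelope 6) = (1/60) / (1/20) = 1/3.

1/3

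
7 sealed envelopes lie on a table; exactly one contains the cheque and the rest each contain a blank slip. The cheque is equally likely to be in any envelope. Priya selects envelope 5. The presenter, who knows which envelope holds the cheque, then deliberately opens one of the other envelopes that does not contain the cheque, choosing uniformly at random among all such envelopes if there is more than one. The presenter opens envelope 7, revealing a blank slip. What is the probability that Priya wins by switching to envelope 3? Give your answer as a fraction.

Apply Bayes' rule, conditioning on where the cheque actually is.
If it is in any of envelopes 1, 2, 3, 4, and 6 (prior 1/7 each): the presenter has 5 equally likely choices, so probability 1/5; weight (1/7)·(1/5) = 1/35 each.
If it is in envelope 5 (prior 1/7): the presenter has 6 equally likely choices, so probability 1/6; weight (1/7)·(1/6) = 1/42.
If it is in envelope 7 (prior 1/7): the presenter opened envelope 7, so this case is ruled out; weight (1/7)·0 = 0.
The weights sum to 1/6.
So P(the cheque in envelope 3 | the presenter opened envelope 7) = (1/35) / (1/6) = 6/35.

6/35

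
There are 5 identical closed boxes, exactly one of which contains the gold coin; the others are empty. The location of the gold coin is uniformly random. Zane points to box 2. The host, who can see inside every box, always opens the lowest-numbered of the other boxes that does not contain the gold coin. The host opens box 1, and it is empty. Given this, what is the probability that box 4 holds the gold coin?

Consider each possible location of the gold coin in turn.
If it is in box 1 (prior 1/5): the host opened box 1, so this case is ruled out; weight (1/5)·0 = 0.
If it is in any of boxes 2, 3, 4, and 5 (prior 1/5 each): box 1 is the lowest-numbered option available, probability 1; weight (1/5)·1 = 1/5 each.
The weights sum to 4/5.
So P(the gold coin in box 4 | the host opened box 1) = (1/5) / (4/5) = 1/4.

1/4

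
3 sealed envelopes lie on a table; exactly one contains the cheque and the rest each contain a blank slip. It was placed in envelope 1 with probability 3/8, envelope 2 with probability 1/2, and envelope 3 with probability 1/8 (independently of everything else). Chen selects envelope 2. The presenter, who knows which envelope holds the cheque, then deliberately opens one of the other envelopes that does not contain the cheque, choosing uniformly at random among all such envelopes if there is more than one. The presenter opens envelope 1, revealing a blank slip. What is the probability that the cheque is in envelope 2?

Apply Bayes' rule, conditioning on where the cheque actually is.
If it is in envelope 1 (prior 3/8): the presenter opened envelope 1, so this case is ruled out; weight (3/8)·0 = 0.
If it is in envelope 2 (prior 1/2): the presenter has 2 equally likely choices, so probability 1/2; weight (1/2)·(1/2) = 1/4.
If it is in envelope 3 (prior 1/8): the presenter has no choice, probability 1; weight (1/8)·1 = 1/8.
The weights sum to 3/8.
So P(the cheque in envelope 2 | the presenter opened envelope 1) = (1/4) / (3/8) = 2/3.

2/3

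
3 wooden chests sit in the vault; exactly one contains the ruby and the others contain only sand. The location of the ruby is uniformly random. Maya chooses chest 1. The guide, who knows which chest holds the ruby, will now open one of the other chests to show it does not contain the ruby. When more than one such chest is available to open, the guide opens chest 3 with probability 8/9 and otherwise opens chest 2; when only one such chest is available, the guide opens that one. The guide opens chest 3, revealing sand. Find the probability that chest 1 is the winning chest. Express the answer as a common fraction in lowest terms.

Consider each possible location of the ruby in turn.
If it is in chest 1 (prior 1/3): chest 3 is available, opened with probability 8/9; weight (1/3)·(8/9) = 8/27.
If it is in chest 2 (prior 1/3): only chest 3 is available, probability 1; weight (1/3)·1 = 1/3.
If it is in chest 3 (prior 1/3): the guide opened chest 3, so this case is ruled out; weight (1/3)·0 = 0.
The weights sum to 17/27.
So P(the ruby in chest 1 | the guide opened chest 3) = (8/27) / (17/27) = 8/17.

8/17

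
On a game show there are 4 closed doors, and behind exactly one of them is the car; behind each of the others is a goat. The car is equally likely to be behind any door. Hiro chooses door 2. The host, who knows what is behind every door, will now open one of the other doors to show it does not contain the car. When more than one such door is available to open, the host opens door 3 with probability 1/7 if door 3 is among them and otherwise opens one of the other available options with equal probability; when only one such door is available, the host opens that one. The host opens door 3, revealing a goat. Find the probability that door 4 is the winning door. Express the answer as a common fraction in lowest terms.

1/3

Apply Bayes' rule, conditioning on where the car actually is.
If it is behind any of doors 1, 2, and 4 (prior 1/4 each): door 3 is available, opened with probability 1/7; weight (1/4)·(1/7) = 1/28 each.
If it is behind door 3 (prior 1/4): the host opened door 3, so this case is ruled out; weight (1/4)·0 = 0.
The weights sum to 3/28.
So P(the car behind door 4 | the host opened door 3) = (1/28) / (3/28) = 1/3.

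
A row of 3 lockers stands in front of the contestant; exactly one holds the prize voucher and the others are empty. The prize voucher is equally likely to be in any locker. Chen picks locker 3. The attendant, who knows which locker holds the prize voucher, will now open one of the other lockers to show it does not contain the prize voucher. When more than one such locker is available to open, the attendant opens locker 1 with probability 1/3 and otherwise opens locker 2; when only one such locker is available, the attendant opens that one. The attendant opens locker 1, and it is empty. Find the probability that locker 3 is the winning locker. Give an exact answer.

1/4

Consider each possible location of the prize voucher in turn.
If it is in locker 1 (prior 1/3): the attendant opened locker 1, so this case is ruled out; weight (1/3)·0 = 0.
If it is in locker 2 (prior 1/3): only locker 1 is available, probability 1; weight (1/3)·1 = 1/3.
If it is in locker 3 (prior 1/3): locker 1 is available, opened with probability 1/3; weight (1/3)·(1/3) = 1/9.
The weights sum to 4/9.
So P(the prize voucher in locker 3 | the attendant opened locker 1) = (1/9) / (4/9) = 1/4.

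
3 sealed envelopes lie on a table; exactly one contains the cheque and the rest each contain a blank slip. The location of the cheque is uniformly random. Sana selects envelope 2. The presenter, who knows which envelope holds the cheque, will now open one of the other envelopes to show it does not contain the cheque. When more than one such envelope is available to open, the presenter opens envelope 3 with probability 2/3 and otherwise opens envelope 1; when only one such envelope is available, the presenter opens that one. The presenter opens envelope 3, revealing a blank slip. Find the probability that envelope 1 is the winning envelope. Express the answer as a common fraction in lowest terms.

Condition on the true location of the cheque.
If it is in envelope 1 (prior 1/3): only envelope 3 is available, probability 1; weight (1/3)·1 = 1/3.
If it is in envelope 2 (prior 1/3): envelope 3 is available, opened with probability 2/3; weight (1/3)·(2/3) = 2/9.
If it is in envelope 3 (prior 1/3): the presenter opened envelope 3, so this case is ruled out; weight (1/3)·0 = 0.
The weights sum to 5/9.
So P(the cheque in envelope 1 | the presenter opened envelope 3) = (1/3) / (5/9) = 3/5.

3/5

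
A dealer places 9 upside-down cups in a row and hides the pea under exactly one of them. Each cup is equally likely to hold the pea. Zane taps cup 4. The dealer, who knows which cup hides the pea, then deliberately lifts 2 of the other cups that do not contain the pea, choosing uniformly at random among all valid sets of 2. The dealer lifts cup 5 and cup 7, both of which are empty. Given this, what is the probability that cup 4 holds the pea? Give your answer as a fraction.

Consider each possible location of the pea in turn.
If it is under any of cups 1, 2, 3, 6, 8, and 9 (prior 1/9 each): the dealer has 21 equally likely choices, so probability 1/21; weight (1/9)·(1/21) = 1/189 each.
If it is under cup 4 (prior 1/9): the dealer has 28 equally likely choices, so probability 1/28; weight (1/9)·(1/28) = 1/252.
If it is under either of cups 5 and 7 (prior 1/9 each): that cup was opened and seen not to hold the prize — ruled out; weight (1/9)·0 = 0 each.
The weights sum to 1/28.
So P(the pea under cup 4 | the dealer opened cup 5 and cup 7) = (1/252) / (1/28) = 1/9.

1/9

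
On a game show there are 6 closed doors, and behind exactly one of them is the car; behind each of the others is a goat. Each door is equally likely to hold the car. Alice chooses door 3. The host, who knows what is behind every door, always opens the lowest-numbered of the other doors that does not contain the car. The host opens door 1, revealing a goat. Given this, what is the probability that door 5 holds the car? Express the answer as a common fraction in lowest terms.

Apply Bayes' rule, conditioning on where the car actually is.
If it is behind door 1 (prior 1/6): the host opened door 1, so this case is ruled out; weight (1/6)·0 = 0.
If it is behind any of doors 2, 3, 4, 5, and 6 (prior 1/6 each): door 1 is the lowest-numbered option available, probability 1; weight (1/6)·1 = 1/6 each.
The weights sum to 5/6.
So P(the car behind door 5 | the host opened door 1) = (1/6) / (5/6) = 1/5.

1/5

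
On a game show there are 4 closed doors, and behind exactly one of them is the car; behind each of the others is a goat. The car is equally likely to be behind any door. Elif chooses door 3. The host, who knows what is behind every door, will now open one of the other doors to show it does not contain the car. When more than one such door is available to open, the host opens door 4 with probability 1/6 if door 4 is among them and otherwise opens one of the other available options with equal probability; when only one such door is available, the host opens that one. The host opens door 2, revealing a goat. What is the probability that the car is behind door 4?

Apply Bayes' rule, conditioning on where the car actually is.
If it is behind door 1 (prior 1/4): door 4 is available but not opened, probability 5/6; weight (1/4)·(5/6) = 5/24.
If it is behind door 2 (prior 1/4): the host opened door 2, so this case is ruled out; weight (1/4)·0 = 0.
If it is behind door 3 (prior 1/4): door 4 is available but not opened; door 2 gets probability (1 − 1/6)/2 = 5/12; weight (1/4)·(5/12) = 5/48.
If it is behind door 4 (prior 1/4): door 4 holds the prize so is unavailable; the host chooses uniformly among the 2 others, probability 1/2; weight (1/4)·(1/2) = 1/8.
The weights sum to 7/16.
So P(the car behind door 4 | the host opened door 2) = (1/8) / (7/16) = 2/7.

2/7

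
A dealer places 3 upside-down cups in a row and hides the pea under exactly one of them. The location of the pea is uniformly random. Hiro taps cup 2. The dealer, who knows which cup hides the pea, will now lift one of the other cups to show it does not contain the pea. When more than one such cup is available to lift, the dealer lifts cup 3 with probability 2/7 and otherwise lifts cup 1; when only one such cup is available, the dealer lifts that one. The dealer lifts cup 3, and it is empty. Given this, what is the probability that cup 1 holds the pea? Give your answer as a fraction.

Consider each possible location of the pea in turn.
If it is under cup 1 (prior 1/3): only cup 3 is available, probability 1; weight (1/3)·1 = 1/3.
If it is under cup 2 (prior 1/3): cup 3 is available, opened with probability 2/7; weight (1/3)·(2/7) = 2/21.
If it is under cup 3 (prior 1/3): the dealer opened cup 3, so this case is ruled out; weight (1/3)·0 = 0.
The weights sum to 3/7.
So P(the pea under cup 1 | the dealer opened cup 3) = (1/3) / (3/7) = 7/9.

7/9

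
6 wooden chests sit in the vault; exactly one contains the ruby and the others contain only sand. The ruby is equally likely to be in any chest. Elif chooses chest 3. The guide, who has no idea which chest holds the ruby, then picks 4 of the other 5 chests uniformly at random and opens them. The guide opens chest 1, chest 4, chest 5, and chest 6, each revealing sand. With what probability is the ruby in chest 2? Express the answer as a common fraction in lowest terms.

Apply Bayes' rule, conditioning on where the ruby actually is.
If it is in any of chests 1, 4, 5, and 6 (prior 1/6 each): that chest was opened and seen not to hold the prize — ruled out; weight (1/6)·0 = 0 each.
If it is in either of chests 2 and 3 (prior 1/6 each): the guide picks exactly this set with probability 1/5 regardless, and none is the prize; weight (1/6)·(1/5) = 1/30 each.
The weights sum to 1/15.
So P(the ruby in chest 2 | the guide opened chest 1, chest 4, chest 5, and chest 6) = (1/30) / (1/15) = 1/2.

1/2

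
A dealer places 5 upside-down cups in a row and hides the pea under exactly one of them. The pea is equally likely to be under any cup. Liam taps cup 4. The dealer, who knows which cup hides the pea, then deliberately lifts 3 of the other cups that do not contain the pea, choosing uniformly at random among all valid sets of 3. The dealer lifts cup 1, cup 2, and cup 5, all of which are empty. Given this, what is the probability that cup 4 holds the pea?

Condition on the true location of the pea.
If it is under any of cups 1, 2, and 5 (prior 1/5 each): that cup was opened and seen not to hold the prize — ruled out; weight (1/5)·0 = 0 each.
If it is under cup 3 (prior 1/5): the dealer has no choice, probability 1; weight (1/5)·1 = 1/5.
If it is under cup 4 (prior 1/5): the dealer has 4 equally likely choices, so probability 1/4; weight (1/5)·(1/4) = 1/20.
The weights sum to 1/4.
So P(the pea under cup 4 | the dealer opened cup 1, cup 2, and cup 5) = (1/20) / (1/4) = 1/5.

1/5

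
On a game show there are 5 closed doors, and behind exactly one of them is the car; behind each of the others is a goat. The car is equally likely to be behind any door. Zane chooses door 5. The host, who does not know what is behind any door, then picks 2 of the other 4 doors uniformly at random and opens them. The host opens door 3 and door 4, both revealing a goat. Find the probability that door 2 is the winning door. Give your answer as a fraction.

1/3

Because the host chose which doors to open without knowing where the car is, the choice is independent of the prize location. Learning that none of the 2 opened doors holds the car simply rules out those 2 locations and leaves the remaining 3 doors still equally likely by symmetry.
So P(the car behind door 2) = 1/3.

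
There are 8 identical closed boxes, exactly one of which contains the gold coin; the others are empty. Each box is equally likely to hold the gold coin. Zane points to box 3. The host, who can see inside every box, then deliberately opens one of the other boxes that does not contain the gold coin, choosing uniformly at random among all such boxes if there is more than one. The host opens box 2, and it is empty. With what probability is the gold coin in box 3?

Apply Bayes' rule, conditioning on where the gold coin actually is.
If it is in any of boxes 1, 4, 5, 6, 7, and 8 (prior 1/8 each): the host has 6 equally likely choices, so probability 1/6; weight (1/8)·(1/6) = 1/48 each.
If it is in box 2 (prior 1/8): the host opened box 2, so this case is ruled out; weight (1/8)·0 = 0.
If it is in box 3 (prior 1/8): the host has 7 equally likely choices, so probability 1/7; weight (1/8)·(1/7) = 1/56.
The weights sum to 1/7.
So P(the gold coin in box 3 | the host opened box 2) = (1/56) / (1/7) = 1/8.

1/8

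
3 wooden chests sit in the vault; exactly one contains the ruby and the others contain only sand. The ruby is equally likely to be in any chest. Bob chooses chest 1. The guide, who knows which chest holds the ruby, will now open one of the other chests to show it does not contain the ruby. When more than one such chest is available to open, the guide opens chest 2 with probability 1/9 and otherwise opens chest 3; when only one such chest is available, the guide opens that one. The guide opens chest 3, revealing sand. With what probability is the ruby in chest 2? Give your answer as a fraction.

9/17

Condition on the true location of the ruby.
If it is in chest 1 (prior 1/3): chest 2 is available but not opened, probability 8/9; weight (1/3)·(8/9) = 8/27.
If it is in chest 2 (prior 1/3): only chest 3 is available, probability 1; weight (1/3)·1 = 1/3.
If it is in chest 3 (prior 1/3): the guide opened chest 3, so this case is ruled out; weight (1/3)·0 = 0.
The weights sum to 17/27.
So P(the ruby in chest 2 | the guide opened chest 3) = (1/3) / (17/27) = 9/17.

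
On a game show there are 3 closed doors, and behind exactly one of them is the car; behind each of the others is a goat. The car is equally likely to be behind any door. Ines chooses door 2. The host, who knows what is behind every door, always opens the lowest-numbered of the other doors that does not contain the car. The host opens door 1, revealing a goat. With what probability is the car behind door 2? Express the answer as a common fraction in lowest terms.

1/2

Condition on the true location of the car.
If it is behind door 1 (prior 1/3): the host opened door 1, so this case is ruled out; weight (1/3)·0 = 0.
If it is behind either of doors 2 and 3 (prior 1/3 each): door 1 is the lowest-numbered option available, probability 1; weight (1/3)·1 = 1/3 each.
The weights sum to 2/3.
So P(the car behind door 2 | the host opened door 1) = (1/3) / (2/3) = 1/2.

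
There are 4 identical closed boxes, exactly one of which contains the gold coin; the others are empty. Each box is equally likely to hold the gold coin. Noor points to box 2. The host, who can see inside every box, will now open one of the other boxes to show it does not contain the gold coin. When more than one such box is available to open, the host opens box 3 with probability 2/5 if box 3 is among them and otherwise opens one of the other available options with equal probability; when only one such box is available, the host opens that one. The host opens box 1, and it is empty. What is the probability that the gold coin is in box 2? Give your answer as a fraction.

Apply Bayes' rule, conditioning on where the gold coin actually is.
If it is in box 1 (prior 1/4): the host opened box 1, so this case is ruled out; weight (1/4)·0 = 0.
If it is in box 2 (prior 1/4): box 3 is available but not opened; box 1 gets probability (1 − 2/5)/2 = 3/10; weight (1/4)·(3/10) = 3/40.
If it is in box 3 (prior 1/4): box 3 holds the prize so is unavailable; the host chooses uniformly among the 2 others, probability 1/2; weight (1/4)·(1/2) = 1/8.
If it is in box 4 (prior 1/4): box 3 is available but not opened, probability 3/5; weight (1/4)·(3/5) = 3/20.
The weights sum to 7/20.
So P(the gold coin in box 2 | the host opened box 1) = (3/40) / (7/20) = 3/14.

3/14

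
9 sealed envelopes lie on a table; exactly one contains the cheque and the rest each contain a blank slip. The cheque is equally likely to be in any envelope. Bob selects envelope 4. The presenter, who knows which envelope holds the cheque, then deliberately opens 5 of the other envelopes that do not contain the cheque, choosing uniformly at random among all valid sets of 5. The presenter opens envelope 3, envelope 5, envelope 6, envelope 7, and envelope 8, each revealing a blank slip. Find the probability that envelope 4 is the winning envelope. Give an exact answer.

Consider each possible location of the cheque in turn.
If it is in any of envelopes 1, 2, and 9 (prior 1/9 each): the presenter has 21 equally likely choices, so probability 1/21; weight (1/9)·(1/21) = 1/189 each.
If it is in any of envelopes 3, 5, 6, 7, and 8 (prior 1/9 each): that envelope was opened and seen not to hold the prize — ruled out; weight (1/9)·0 = 0 each.
If it is in envelope 4 (prior 1/9): the presenter has 56 equally likely choices, so probability 1/56; weight (1/9)·(1/56) = 1/504.
The weights sum to 1/56.
So P(the cheque in envelope 4 | the presenter opened envelope 3, envelope 5, envelope 6, envelope 7, and envelope 8) = (1/504) / (1/56) = 1/9.

1/9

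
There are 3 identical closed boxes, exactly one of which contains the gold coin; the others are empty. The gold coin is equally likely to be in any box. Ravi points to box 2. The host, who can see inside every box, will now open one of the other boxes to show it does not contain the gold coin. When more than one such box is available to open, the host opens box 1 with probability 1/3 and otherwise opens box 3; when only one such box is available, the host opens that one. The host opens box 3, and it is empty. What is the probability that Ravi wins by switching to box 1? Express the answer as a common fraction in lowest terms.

3/5

Condition on the true location of the gold coin.
If it is in box 1 (prior 1/3): only box 3 is available, probability 1; weight (1/3)·1 = 1/3.
If it is in box 2 (prior 1/3): box 1 is available but not opened, probability 2/3; weight (1/3)·(2/3) = 2/9.
If it is in box 3 (prior 1/3): the host opened box 3, so this case is ruled out; weight (1/3)·0 = 0.
The weights sum to 5/9.
So P(the gold coin in box 1 | the host opened box 3) = (1/3) / (5/9) = 3/5.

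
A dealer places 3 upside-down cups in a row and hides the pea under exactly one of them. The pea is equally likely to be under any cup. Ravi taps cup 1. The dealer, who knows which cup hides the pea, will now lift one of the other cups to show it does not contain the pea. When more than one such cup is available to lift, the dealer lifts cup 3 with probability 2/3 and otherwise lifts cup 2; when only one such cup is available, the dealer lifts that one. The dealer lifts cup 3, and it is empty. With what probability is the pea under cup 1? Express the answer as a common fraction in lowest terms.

2/5

Condition on the true location of the pea.
If it is under cup 1 (prior 1/3): cup 3 is available, opened with probability 2/3; weight (1/3)·(2/3) = 2/9.
If it is under cup 2 (prior 1/3): only cup 3 is available, probability 1; weight (1/3)·1 = 1/3.
If it is under cup 3 (prior 1/3): the dealer opened cup 3, so this case is ruled out; weight (1/3)·0 = 0.
The weights sum to 5/9.
So P(the pea under cup 1 | the dealer opened cup 3) = (2/9) / (5/9) = 2/5.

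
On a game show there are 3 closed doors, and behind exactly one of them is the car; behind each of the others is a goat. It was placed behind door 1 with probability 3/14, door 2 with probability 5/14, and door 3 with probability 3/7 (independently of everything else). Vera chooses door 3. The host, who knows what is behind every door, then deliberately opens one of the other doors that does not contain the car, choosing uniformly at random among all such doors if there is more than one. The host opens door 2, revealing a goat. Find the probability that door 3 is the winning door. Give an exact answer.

Consider each possible location of the car in turn.
If it is behind door 1 (prior 3/14): the host has no choice, probability 1; weight (3/14)·1 = 3/14.
If it is behind door 2 (prior 5/14): the host opened door 2, so this case is ruled out; weight (5/14)·0 = 0.
If it is behind door 3 (prior 3/7): the host has 2 equally likely choices, so probability 1/2; weight (3/7)·(1/2) = 3/14.
The weights sum to 3/7.
So P(the car behind door 3 | the host opened door 2) = (3/14) / (3/7) = 1/2.

1/2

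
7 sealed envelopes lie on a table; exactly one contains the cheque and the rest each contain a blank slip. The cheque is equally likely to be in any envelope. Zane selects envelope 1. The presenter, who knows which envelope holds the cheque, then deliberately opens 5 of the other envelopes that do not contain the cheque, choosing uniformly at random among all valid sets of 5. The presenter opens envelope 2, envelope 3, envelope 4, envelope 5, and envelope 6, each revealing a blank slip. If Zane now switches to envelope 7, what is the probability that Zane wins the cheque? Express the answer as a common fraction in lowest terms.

6/7

Consider each possible location of the cheque in turn.
If it is in envelope 1 (prior 1/7): the presenter has 6 equally likely choices, so probability 1/6; weight (1/7)·(1/6) = 1/42.
If it is in any of envelopes 2, 3, 4, 5, and 6 (prior 1/7 each): that envelope was opened and seen not to hold the prize — ruled out; weight (1/7)·0 = 0 each.
If it is in envelope 7 (prior 1/7): the presenter has no choice, probability 1; weight (1/7)·1 = 1/7.
The weights sum to 1/6.
So P(the cheque in envelope 7 | the presenter opened envelope 2, envelope 3, envelope 4, envelope 5, and envelope 6) = (1/7) / (1/6) = 6/7.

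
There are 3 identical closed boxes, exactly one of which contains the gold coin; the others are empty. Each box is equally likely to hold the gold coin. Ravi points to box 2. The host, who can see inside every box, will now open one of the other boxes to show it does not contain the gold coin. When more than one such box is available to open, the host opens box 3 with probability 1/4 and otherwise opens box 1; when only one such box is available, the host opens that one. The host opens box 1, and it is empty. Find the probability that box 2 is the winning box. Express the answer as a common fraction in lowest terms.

Apply Bayes' rule, conditioning on where the gold coin actually is.
If it is in box 1 (prior 1/3): the host opened box 1, so this case is ruled out; weight (1/3)·0 = 0.
If it is in box 2 (prior 1/3): box 3 is available but not opened, probability 3/4; weight (1/3)·(3/4) = 1/4.
If it is in box 3 (prior 1/3): only box 1 is available, probability 1; weight (1/3)·1 = 1/3.
The weights sum to 7/12.
So P(the gold coin in box 2 | the host opened box 1) = (1/4) / (7/12) = 3/7.

3/7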